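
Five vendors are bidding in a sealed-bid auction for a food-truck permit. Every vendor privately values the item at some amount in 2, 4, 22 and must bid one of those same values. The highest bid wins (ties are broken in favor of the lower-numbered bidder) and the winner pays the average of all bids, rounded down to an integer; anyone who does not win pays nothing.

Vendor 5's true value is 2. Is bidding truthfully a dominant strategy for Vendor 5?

Check each profile of the others' bids and compare truth against every alternative bid.
Others bid (2, 2, 2, 2): truth gives 0, best alternative gives 0.
Others bid (2, 2, 2, 4): truth gives 0, best alternative gives 0.
Others bid (2, 2, 2, 22): truth gives 0, best alternative gives 0.
Others bid (2, 2, 4, 2): truth gives 0, best alternative gives 0.
Others bid (2, 2, 4, 4): truth gives 0, best alternative gives 0.
Others bid (2, 2, 4, 22): truth gives 0, best alternative gives 0.
(Remaining 75 profiles checked similarly; truth is weakly best in each.)
In every case the truthful bid is at least as good as any alternative, so it is a dominant strategy.

Yes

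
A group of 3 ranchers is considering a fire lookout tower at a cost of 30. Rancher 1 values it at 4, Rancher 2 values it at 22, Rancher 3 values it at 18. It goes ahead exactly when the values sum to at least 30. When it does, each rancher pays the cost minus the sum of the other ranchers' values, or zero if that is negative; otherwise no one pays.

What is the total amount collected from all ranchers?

12

Total value 44 ≥ cost 30, so it is built.
Rancher 1: others sum to 40; max(0, 30 - 40) = 0.
Rancher 2: others sum to 22; max(0, 30 - 22) = 8.
Rancher 3: others sum to 26; max(0, 30 - 26) = 4.
Total collected = 0 + 8 + 4 = 12.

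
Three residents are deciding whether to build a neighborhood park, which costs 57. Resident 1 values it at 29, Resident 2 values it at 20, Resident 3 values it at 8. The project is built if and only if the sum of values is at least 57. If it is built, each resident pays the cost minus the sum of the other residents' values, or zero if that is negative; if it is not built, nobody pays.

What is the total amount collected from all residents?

57

Total value 57 ≥ cost 57, so it is built.
Resident 1: others sum to 28; max(0, 57 - 28) = 29.
Resident 2: others sum to 37; max(0, 57 - 37) = 20.
Resident 3: others sum to 49; max(0, 57 - 49) = 8.
Total collected = 29 + 20 + 8 = 57.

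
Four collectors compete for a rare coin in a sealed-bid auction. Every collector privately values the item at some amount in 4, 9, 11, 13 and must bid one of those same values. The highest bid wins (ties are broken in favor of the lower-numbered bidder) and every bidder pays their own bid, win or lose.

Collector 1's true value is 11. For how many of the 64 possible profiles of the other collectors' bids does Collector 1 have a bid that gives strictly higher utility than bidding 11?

Others bid (4, 4, 4): truth gives 0; bid 4 gives 7 > 0. Violating.
Others bid (4, 4, 9): truth gives 0; bid 9 gives 2 > 0. Violating.
Others bid (4, 4, 13): truth gives -11; bid 13 gives -2 > -11. Violating.
Others bid (4, 9, 4): truth gives 0; bid 9 gives 2 > 0. Violating.
Others bid (4, 4, 11): truth gives 0; no alternative beats it.
Others bid (4, 9, 11): truth gives 0; no alternative beats it.
(Checking all 64 profiles: 45 have a profitable deviation, 19 do not.)

45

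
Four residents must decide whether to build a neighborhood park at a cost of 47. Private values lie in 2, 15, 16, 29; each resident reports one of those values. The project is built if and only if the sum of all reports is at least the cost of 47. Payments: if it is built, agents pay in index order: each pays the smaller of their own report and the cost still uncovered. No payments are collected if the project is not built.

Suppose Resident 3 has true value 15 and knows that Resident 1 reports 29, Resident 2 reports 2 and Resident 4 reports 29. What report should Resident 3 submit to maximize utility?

2

Report 2: project built, pays 2, utility 15 - 2 = 13.
Report 15: project built, pays 15, utility 15 - 15 = 0.
Report 16: project built, pays 16, utility 15 - 16 = -1.
Report 29: project built, pays 16, utility 15 - 16 = -1.
The best choice is 2 with utility 13.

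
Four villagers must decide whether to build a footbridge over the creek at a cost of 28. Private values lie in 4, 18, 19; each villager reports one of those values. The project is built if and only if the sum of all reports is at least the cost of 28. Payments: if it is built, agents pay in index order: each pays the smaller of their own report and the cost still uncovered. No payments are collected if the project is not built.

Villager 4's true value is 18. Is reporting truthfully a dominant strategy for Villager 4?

Check each profile of the others' reports and compare truth against every alternative report.
Others report (4, 18, 18): truth gives 18, best alternative gives 18.
Others report (4, 18, 19): truth gives 18, best alternative gives 18.
Others report (4, 19, 18): truth gives 18, best alternative gives 18.
Others report (4, 19, 19): truth gives 18, best alternative gives 18.
Others report (18, 4, 18): truth gives 18, best alternative gives 18.
Others report (18, 4, 19): truth gives 18, best alternative gives 18.
(Remaining 21 profiles checked similarly; truth is weakly best in each.)
In every case the truthful report is at least as good as any alternative, so it is a dominant strategy.

Yes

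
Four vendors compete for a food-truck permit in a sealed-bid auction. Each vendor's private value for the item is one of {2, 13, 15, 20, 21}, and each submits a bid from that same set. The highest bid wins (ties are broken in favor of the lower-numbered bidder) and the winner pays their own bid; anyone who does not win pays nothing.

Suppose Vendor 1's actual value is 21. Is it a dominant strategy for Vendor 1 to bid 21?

Consider the case where Vendor 2 bids 2, Vendor 3 bids 2 and Vendor 4 bids 2.
Truthful bid 21: wins, pays 21, utility 21 - 21 = 0.
Bid 2 instead: wins, pays 2, utility 21 - 2 = 19.
Since 19 > 0, bidding 2 is strictly better here, so truthful bidding is not dominant.

No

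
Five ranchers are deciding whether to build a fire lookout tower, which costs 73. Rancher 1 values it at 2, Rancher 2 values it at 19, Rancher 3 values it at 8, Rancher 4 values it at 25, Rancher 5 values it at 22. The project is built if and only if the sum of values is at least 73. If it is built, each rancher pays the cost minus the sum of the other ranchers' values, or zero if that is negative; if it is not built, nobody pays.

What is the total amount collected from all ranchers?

Total value 76 ≥ cost 73, so it is built.
Rancher 1: others sum to 74; max(0, 73 - 74) = 0.
Rancher 2: others sum to 57; max(0, 73 - 57) = 16.
Rancher 3: others sum to 68; max(0, 73 - 68) = 5.
Rancher 4: others sum to 51; max(0, 73 - 51) = 22.
Rancher 5: others sum to 54; max(0, 73 - 54) = 19.
Total collected = 0 + 16 + 5 + 22 + 19 = 62.

62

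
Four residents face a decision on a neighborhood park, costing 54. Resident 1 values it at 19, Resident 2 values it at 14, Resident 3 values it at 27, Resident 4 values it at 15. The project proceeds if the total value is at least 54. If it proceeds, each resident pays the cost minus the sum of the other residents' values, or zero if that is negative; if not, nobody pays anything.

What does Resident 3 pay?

Total value 75 ≥ cost 54, so the project is built.
The other residents' values sum to 48.
Cost minus that sum is 54 - 48 = 6.

6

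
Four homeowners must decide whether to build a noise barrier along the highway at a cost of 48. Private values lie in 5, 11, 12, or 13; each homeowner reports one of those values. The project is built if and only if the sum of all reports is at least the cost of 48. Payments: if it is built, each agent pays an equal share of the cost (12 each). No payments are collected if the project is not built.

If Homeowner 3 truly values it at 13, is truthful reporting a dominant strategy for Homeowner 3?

Check each profile of the others' reports and compare truth against every alternative report.
Others report (11, 11, 13): truth gives 1, best alternative gives 0.
Others report (11, 12, 12): truth gives 1, best alternative gives 0.
Others report (11, 13, 11): truth gives 1, best alternative gives 0.
Others report (12, 11, 12): truth gives 1, best alternative gives 0.
Others report (12, 12, 11): truth gives 1, best alternative gives 0.
Others report (13, 11, 11): truth gives 1, best alternative gives 0.
(Remaining 58 profiles checked similarly; truth is weakly best in each.)
In every case the truthful report is at least as good as any alternative, so it is a dominant strategy.

Yes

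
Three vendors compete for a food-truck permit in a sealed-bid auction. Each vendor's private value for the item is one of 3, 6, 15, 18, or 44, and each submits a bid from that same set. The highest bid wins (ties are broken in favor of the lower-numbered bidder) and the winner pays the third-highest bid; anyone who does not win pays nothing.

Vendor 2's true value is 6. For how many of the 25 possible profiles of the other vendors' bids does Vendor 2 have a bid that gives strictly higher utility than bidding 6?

6

Others bid (3, 15): truth gives 0; bid 15 gives 3 > 0. Violating.
Others bid (3, 18): truth gives 0; bid 18 gives 3 > 0. Violating.
Others bid (3, 44): truth gives 0; bid 44 gives 3 > 0. Violating.
Others bid (6, 3): truth gives 0; bid 15 gives 3 > 0. Violating.
Others bid (3, 3): truth gives 3; no alternative beats it.
Others bid (3, 6): truth gives 3; no alternative beats it.
(Checking all 25 profiles: 6 have a profitable deviation, 19 do not.)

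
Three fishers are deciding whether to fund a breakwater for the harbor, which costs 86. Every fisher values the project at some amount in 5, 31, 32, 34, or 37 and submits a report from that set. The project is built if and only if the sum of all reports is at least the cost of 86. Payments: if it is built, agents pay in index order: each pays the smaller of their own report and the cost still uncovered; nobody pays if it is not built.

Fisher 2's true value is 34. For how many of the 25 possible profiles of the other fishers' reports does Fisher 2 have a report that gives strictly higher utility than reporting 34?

Others report (31, 31): truth gives 0; report 31 gives 3 > 0. Violating.
Others report (31, 32): truth gives 0; report 31 gives 3 > 0. Violating.
Others report (31, 34): truth gives 0; report 31 gives 3 > 0. Violating.
Others report (31, 37): truth gives 0; report 31 gives 3 > 0. Violating.
Others report (5, 5): truth gives 0; no alternative beats it.
Others report (5, 31): truth gives 0; no alternative beats it.
(Checking all 25 profiles: 16 have a profitable deviation, 9 do not.)

16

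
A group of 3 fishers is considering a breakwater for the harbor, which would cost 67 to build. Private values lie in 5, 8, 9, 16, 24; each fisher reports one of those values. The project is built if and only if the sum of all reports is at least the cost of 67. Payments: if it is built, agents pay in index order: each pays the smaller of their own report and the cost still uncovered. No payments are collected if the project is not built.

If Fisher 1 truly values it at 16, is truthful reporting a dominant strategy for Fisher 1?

Yes

Check each profile of the others' reports and compare truth against every alternative report.
Others report (5, 5): truth gives 0, best alternative gives 0.
Others report (5, 8): truth gives 0, best alternative gives 0.
Others report (5, 9): truth gives 0, best alternative gives 0.
Others report (5, 16): truth gives 0, best alternative gives 0.
Others report (5, 24): truth gives 0, best alternative gives 0.
Others report (8, 5): truth gives 0, best alternative gives 0.
(Remaining 19 profiles checked similarly; truth is weakly best in each.)
In every case the truthful report is at least as good as any alternative, so it is a dominant strategy.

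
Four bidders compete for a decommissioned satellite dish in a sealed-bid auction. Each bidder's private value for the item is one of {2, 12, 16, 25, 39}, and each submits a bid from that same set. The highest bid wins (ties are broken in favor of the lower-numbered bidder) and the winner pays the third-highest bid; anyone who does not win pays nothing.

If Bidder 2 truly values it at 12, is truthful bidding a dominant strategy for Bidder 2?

Consider the case where Bidder 1 bids 2, Bidder 3 bids 2 and Bidder 4 bids 16.
Truthful bid 12: loses, pays 0, utility 0.
Bid 16 instead: wins, pays 2, utility 12 - 2 = 10.
Since 10 > 0, bidding 16 is strictly better here, so truthful bidding is not dominant.

No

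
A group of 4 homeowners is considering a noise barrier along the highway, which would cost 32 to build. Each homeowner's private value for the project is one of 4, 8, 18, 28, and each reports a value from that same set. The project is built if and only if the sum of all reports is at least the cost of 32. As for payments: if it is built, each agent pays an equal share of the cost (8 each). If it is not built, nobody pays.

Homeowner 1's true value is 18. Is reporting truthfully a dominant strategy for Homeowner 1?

Consider the case where Homeowner 2 reports 4, Homeowner 3 reports 4 and Homeowner 4 reports 4.
Truthful report 18: project not built, utility 0.
Report 28 instead: project built, pays 8, utility 18 - 8 = 10.
Since 10 > 0, reporting 28 is strictly better here, so truthful reporting is not dominant.

No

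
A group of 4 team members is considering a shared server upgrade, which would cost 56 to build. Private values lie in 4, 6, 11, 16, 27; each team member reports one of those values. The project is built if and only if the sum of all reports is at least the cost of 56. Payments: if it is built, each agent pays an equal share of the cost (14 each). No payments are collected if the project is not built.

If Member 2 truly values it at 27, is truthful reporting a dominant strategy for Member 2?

Yes

Check each profile of the others' reports and compare truth against every alternative report.
Others report (4, 4, 27): truth gives 13, best alternative gives 0.
Others report (4, 6, 27): truth gives 13, best alternative gives 0.
Others report (4, 11, 16): truth gives 13, best alternative gives 0.
Others report (4, 16, 11): truth gives 13, best alternative gives 0.
Others report (4, 16, 16): truth gives 13, best alternative gives 0.
Others report (4, 27, 4): truth gives 13, best alternative gives 0.
(Remaining 119 profiles checked similarly; truth is weakly best in each.)
In every case the truthful report is at least as good as any alternative, so it is a dominant strategy.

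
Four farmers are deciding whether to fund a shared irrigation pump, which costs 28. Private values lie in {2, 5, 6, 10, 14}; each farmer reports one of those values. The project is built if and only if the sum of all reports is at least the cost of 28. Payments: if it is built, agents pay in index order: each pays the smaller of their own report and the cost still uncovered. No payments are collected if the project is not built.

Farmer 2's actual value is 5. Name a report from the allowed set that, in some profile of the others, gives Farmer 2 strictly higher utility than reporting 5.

2

Suppose Farmer 1 reports 2, Farmer 3 reports 10 and Farmer 4 reports 14.
Report 5: project built, pays 5, utility 5 - 5 = 0.
Report 2: project built, pays 2, utility 5 - 2 = 3.
So reporting 2 beats truth here (3 > 0).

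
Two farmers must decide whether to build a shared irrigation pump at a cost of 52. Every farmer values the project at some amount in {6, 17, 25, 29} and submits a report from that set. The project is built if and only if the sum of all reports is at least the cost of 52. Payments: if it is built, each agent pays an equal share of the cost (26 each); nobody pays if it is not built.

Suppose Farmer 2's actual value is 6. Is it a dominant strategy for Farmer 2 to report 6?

Yes

Check each profile of the others' reports and compare truth against every alternative report.
Others report (6): truth gives 0, best alternative gives 0.
Others report (17): truth gives 0, best alternative gives 0.
Others report (25): truth gives 0, best alternative gives 0.
Others report (29): truth gives 0, best alternative gives 0.
In every case the truthful report is at least as good as any alternative, so it is a dominant strategy.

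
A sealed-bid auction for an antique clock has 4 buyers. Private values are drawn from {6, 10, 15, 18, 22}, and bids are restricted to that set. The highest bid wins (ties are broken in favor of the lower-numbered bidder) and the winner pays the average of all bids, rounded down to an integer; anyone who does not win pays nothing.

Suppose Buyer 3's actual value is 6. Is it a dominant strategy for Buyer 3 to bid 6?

Check each profile of the others' bids and compare truth against every alternative bid.
Others bid (6, 6, 10): truth gives 0, best alternative gives -2.
Others bid (6, 6, 6): truth gives 0, best alternative gives -1.
Others bid (6, 6, 15): truth gives 0, best alternative gives 0.
Others bid (6, 6, 18): truth gives 0, best alternative gives 0.
Others bid (6, 6, 22): truth gives 0, best alternative gives 0.
Others bid (6, 10, 6): truth gives 0, best alternative gives 0.
(Remaining 119 profiles checked similarly; truth is weakly best in each.)
In every case the truthful bid is at least as good as any alternative, so it is a dominant strategy.

Yes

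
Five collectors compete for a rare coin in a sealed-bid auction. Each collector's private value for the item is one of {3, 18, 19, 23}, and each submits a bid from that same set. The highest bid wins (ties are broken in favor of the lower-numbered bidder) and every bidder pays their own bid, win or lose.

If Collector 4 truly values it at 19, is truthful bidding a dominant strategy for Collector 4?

Consider the case where Collector 1 bids 3, Collector 2 bids 3, Collector 3 bids 3 and Collector 5 bids 3.
Truthful bid 19: wins, pays 19, utility 19 - 19 = 0.
Bid 18 instead: wins, pays 18, utility 19 - 18 = 1.
Since 1 > 0, bidding 18 is strictly better here, so truthful bidding is not dominant.

No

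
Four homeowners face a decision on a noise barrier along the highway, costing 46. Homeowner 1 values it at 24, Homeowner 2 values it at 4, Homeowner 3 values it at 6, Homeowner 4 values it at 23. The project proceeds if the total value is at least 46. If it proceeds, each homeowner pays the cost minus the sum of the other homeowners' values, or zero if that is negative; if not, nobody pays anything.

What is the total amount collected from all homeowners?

Total value 57 ≥ cost 46, so it is built.
Homeowner 1: others sum to 33; max(0, 46 - 33) = 13.
Homeowner 2: others sum to 53; max(0, 46 - 53) = 0.
Homeowner 3: others sum to 51; max(0, 46 - 51) = 0.
Homeowner 4: others sum to 34; max(0, 46 - 34) = 12.
Total collected = 13 + 0 + 0 + 12 = 25.

25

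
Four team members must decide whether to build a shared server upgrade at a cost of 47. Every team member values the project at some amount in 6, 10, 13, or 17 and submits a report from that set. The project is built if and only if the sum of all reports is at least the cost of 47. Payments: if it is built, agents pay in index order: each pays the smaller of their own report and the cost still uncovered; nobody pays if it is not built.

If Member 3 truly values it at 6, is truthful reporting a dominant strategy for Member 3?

Check each profile of the others' reports and compare truth against every alternative report.
Others report (6, 17, 17): truth gives 0, best alternative gives -4.
Others report (10, 10, 17): truth gives 0, best alternative gives -4.
Others report (10, 13, 17): truth gives 0, best alternative gives -4.
Others report (10, 17, 10): truth gives 0, best alternative gives -4.
Others report (10, 17, 13): truth gives 0, best alternative gives -4.
Others report (10, 17, 17): truth gives 0, best alternative gives -4.
(Remaining 58 profiles checked similarly; truth is weakly best in each.)
In every case the truthful report is at least as good as any alternative, so it is a dominant strategy.

Yes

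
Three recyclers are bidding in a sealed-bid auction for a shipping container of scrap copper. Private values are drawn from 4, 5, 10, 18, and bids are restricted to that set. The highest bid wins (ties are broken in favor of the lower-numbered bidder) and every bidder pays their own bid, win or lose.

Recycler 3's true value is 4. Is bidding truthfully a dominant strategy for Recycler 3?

Consider the case where Recycler 1 bids 4 and Recycler 2 bids 4.
Truthful bid 4: loses but pays 4, utility -4.
Bid 5 instead: wins, pays 5, utility 4 - 5 = -1.
Since -1 > -4, bidding 5 is strictly better here, so truthful bidding is not dominant.

No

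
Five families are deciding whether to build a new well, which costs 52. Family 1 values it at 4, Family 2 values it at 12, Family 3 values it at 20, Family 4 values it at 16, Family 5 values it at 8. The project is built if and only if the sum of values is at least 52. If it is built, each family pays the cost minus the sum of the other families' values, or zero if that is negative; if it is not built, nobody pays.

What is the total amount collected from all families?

Total value 60 ≥ cost 52, so it is built.
Family 1: others sum to 56; max(0, 52 - 56) = 0.
Family 2: others sum to 48; max(0, 52 - 48) = 4.
Family 3: others sum to 40; max(0, 52 - 40) = 12.
Family 4: others sum to 44; max(0, 52 - 44) = 8.
Family 5: others sum to 52; max(0, 52 - 52) = 0.
Total collected = 0 + 4 + 12 + 8 + 0 = 24.

24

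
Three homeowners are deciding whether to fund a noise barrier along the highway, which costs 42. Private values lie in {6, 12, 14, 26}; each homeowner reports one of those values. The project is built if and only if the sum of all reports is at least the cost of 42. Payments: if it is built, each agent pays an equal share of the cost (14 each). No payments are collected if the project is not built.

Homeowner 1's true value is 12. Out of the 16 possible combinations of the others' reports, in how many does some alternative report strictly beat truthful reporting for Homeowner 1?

Others report (6, 26): truth gives -2; report 6 gives 0 > -2. Violating.
Others report (26, 6): truth gives -2; report 6 gives 0 > -2. Violating.
Others report (6, 6): truth gives 0; no alternative beats it.
Others report (6, 12): truth gives 0; no alternative beats it.
(Checking all 16 profiles: 2 have a profitable deviation, 14 do not.)

2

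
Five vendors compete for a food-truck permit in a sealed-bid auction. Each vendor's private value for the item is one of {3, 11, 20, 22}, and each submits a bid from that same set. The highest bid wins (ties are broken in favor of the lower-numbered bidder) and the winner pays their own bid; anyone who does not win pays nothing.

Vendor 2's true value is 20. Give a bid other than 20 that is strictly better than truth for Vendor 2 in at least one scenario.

11

Suppose Vendor 1 bids 3, Vendor 3 bids 3, Vendor 4 bids 3 and Vendor 5 bids 3.
Bid 20: wins, pays 20, utility 20 - 20 = 0.
Bid 11: wins, pays 11, utility 20 - 11 = 9.
So bidding 11 beats truth here (9 > 0).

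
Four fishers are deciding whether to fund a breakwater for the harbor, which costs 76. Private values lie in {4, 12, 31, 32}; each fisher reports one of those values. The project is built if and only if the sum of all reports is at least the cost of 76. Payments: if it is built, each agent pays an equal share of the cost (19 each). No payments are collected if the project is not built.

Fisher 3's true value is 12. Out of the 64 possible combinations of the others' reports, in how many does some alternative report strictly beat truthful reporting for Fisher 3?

Others report (4, 31, 31): truth gives -7; report 4 gives 0 > -7. Violating.
Others report (4, 31, 32): truth gives -7; report 4 gives 0 > -7. Violating.
Others report (4, 32, 31): truth gives -7; report 4 gives 0 > -7. Violating.
Others report (4, 32, 32): truth gives -7; report 4 gives 0 > -7. Violating.
Others report (4, 4, 4): truth gives 0; no alternative beats it.
Others report (4, 4, 12): truth gives 0; no alternative beats it.
(Checking all 64 profiles: 12 have a profitable deviation, 52 do not.)

12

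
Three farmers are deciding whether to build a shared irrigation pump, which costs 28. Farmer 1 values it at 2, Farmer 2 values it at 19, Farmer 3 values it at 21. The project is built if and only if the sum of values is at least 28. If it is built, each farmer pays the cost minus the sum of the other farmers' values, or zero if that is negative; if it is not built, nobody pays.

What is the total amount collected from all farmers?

12

Total value 42 ≥ cost 28, so it is built.
Farmer 1: others sum to 40; max(0, 28 - 40) = 0.
Farmer 2: others sum to 23; max(0, 28 - 23) = 5.
Farmer 3: others sum to 21; max(0, 28 - 21) = 7.
Total collected = 0 + 5 + 7 = 12.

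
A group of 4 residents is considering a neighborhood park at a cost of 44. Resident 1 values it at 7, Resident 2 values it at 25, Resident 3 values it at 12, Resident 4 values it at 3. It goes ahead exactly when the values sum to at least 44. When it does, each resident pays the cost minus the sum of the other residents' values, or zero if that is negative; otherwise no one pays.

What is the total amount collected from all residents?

Total value 47 ≥ cost 44, so it is built.
Resident 1: others sum to 40; max(0, 44 - 40) = 4.
Resident 2: others sum to 22; max(0, 44 - 22) = 22.
Resident 3: others sum to 35; max(0, 44 - 35) = 9.
Resident 4: others sum to 44; max(0, 44 - 44) = 0.
Total collected = 4 + 22 + 9 + 0 = 35.

35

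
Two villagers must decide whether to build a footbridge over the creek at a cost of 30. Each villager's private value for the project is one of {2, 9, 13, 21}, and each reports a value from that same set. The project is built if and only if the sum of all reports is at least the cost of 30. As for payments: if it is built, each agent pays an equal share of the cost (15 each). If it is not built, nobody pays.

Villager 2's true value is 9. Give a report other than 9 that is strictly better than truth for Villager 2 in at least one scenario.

Suppose Villager 1 reports 21.
Report 9: project built, pays 15, utility 9 - 15 = -6.
Report 2: project not built, utility 0.
So reporting 2 beats truth here (0 > -6).

2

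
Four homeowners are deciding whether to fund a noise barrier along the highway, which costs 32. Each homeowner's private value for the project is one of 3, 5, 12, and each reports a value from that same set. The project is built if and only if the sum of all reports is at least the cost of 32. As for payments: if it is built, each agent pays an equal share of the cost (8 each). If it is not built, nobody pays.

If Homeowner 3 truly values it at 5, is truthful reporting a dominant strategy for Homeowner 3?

No

Consider the case where Homeowner 1 reports 3, Homeowner 2 reports 12 and Homeowner 4 reports 12.
Truthful report 5: project built, pays 8, utility 5 - 8 = -3.
Report 3 instead: project not built, utility 0.
Since 0 > -3, reporting 3 is strictly better here, so truthful reporting is not dominant.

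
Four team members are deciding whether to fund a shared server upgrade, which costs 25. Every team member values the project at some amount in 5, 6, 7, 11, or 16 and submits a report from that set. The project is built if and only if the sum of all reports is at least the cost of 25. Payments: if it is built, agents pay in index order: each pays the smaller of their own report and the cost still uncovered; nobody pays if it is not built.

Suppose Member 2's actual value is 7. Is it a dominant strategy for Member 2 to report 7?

Consider the case where Member 1 reports 5, Member 3 reports 5 and Member 4 reports 11.
Truthful report 7: project built, pays 7, utility 7 - 7 = 0.
Report 5 instead: project built, pays 5, utility 7 - 5 = 2.
Since 2 > 0, reporting 5 is strictly better here, so truthful reporting is not dominant.

No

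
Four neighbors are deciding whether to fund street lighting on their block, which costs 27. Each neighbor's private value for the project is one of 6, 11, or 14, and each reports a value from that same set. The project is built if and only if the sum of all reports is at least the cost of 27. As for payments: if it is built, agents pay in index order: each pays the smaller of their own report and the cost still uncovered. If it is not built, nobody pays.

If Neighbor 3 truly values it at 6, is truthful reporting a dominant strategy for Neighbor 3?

Yes

Check each profile of the others' reports and compare truth against every alternative report.
Others report (6, 6, 6): truth gives 0, best alternative gives -5.
Others report (6, 6, 11): truth gives 0, best alternative gives -5.
Others report (6, 6, 14): truth gives 0, best alternative gives -5.
Others report (6, 11, 6): truth gives 0, best alternative gives -4.
Others report (6, 11, 11): truth gives 0, best alternative gives -4.
Others report (6, 11, 14): truth gives 0, best alternative gives -4.
(Remaining 21 profiles checked similarly; truth is weakly best in each.)
In every case the truthful report is at least as good as any alternative, so it is a dominant strategy.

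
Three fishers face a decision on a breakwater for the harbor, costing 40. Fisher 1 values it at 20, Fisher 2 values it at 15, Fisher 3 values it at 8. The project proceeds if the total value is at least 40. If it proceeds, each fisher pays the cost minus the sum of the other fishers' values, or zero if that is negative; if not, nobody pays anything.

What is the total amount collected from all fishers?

Total value 43 ≥ cost 40, so it is built.
Fisher 1: others sum to 23; max(0, 40 - 23) = 17.
Fisher 2: others sum to 28; max(0, 40 - 28) = 12.
Fisher 3: others sum to 35; max(0, 40 - 35) = 5.
Total collected = 17 + 12 + 5 = 34.

34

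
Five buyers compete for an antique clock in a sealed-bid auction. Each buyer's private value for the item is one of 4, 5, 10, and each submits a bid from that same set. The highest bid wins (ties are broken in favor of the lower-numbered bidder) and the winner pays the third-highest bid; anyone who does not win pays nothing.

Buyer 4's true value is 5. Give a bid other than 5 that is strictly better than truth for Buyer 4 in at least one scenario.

Suppose Buyer 1 bids 4, Buyer 2 bids 4, Buyer 3 bids 4 and Buyer 5 bids 10.
Bid 5: loses, pays 0, utility 0.
Bid 10: wins, pays 4, utility 5 - 4 = 1.
So bidding 10 beats truth here (1 > 0).

10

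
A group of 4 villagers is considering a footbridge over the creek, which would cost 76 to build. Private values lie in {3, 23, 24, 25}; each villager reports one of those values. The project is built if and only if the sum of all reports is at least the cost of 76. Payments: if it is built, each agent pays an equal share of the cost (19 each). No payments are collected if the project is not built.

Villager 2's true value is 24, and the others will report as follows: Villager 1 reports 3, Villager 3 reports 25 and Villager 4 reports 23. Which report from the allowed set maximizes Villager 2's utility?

Report 3: project not built, utility 0.
Report 23: project not built, utility 0.
Report 24: project not built, utility 0.
Report 25: project built, pays 19, utility 24 - 19 = 5.
The best choice is 25 with utility 5.

25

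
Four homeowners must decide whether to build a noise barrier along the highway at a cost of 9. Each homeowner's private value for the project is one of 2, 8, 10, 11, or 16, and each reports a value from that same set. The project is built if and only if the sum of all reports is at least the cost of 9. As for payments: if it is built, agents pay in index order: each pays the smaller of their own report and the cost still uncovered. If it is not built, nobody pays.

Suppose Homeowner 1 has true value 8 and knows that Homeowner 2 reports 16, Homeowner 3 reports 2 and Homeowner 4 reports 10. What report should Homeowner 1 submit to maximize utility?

Report 2: project built, pays 2, utility 8 - 2 = 6.
Report 8: project built, pays 8, utility 8 - 8 = 0.
Report 10: project built, pays 9, utility 8 - 9 = -1.
Report 11: project built, pays 9, utility 8 - 9 = -1.
Report 16: project built, pays 9, utility 8 - 9 = -1.
The best choice is 2 with utility 6.

2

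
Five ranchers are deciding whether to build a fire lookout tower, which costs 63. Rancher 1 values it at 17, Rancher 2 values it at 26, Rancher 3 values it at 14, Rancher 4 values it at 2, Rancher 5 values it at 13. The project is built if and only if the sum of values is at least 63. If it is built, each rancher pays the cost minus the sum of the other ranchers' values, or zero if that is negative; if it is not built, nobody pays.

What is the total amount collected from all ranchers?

34

Total value 72 ≥ cost 63, so it is built.
Rancher 1: others sum to 55; max(0, 63 - 55) = 8.
Rancher 2: others sum to 46; max(0, 63 - 46) = 17.
Rancher 3: others sum to 58; max(0, 63 - 58) = 5.
Rancher 4: others sum to 70; max(0, 63 - 70) = 0.
Rancher 5: others sum to 59; max(0, 63 - 59) = 4.
Total collected = 8 + 17 + 5 + 0 + 4 = 34.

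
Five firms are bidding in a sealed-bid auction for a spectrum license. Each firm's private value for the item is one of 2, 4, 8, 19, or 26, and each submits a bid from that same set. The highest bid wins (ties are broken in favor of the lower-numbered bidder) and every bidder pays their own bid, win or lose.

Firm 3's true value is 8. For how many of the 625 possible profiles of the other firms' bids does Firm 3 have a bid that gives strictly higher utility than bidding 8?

Others bid (2, 2, 2, 2): truth gives 0; bid 4 gives 4 > 0. Violating.
Others bid (2, 2, 2, 4): truth gives 0; bid 4 gives 4 > 0. Violating.
Others bid (2, 2, 2, 19): truth gives -8; bid 2 gives -2 > -8. Violating.
Others bid (2, 2, 2, 26): truth gives -8; bid 2 gives -2 > -8. Violating.
Others bid (2, 2, 2, 8): truth gives 0; no alternative beats it.
Others bid (2, 2, 4, 8): truth gives 0; no alternative beats it.
(Checking all 625 profiles: 593 have a profitable deviation, 32 do not.)

593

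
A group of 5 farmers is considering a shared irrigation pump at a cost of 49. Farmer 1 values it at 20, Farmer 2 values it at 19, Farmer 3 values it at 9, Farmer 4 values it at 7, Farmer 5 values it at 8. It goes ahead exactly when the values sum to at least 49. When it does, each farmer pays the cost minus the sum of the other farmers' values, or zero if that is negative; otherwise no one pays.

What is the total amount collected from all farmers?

Total value 63 ≥ cost 49, so it is built.
Farmer 1: others sum to 43; max(0, 49 - 43) = 6.
Farmer 2: others sum to 44; max(0, 49 - 44) = 5.
Farmer 3: others sum to 54; max(0, 49 - 54) = 0.
Farmer 4: others sum to 56; max(0, 49 - 56) = 0.
Farmer 5: others sum to 55; max(0, 49 - 55) = 0.
Total collected = 6 + 5 + 0 + 0 + 0 = 11.

11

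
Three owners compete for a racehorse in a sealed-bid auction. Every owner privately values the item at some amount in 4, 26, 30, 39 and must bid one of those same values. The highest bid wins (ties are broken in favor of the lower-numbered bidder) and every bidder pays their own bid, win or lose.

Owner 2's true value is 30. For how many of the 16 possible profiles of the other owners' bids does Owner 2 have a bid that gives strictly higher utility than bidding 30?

12

Others bid (4, 4): truth gives 0; bid 26 gives 4 > 0. Violating.
Others bid (4, 26): truth gives 0; bid 26 gives 4 > 0. Violating.
Others bid (4, 39): truth gives -30; bid 4 gives -4 > -30. Violating.
Others bid (26, 39): truth gives -30; bid 4 gives -4 > -30. Violating.
Others bid (4, 30): truth gives 0; no alternative beats it.
Others bid (26, 4): truth gives 0; no alternative beats it.
(Checking all 16 profiles: 12 have a profitable deviation, 4 do not.)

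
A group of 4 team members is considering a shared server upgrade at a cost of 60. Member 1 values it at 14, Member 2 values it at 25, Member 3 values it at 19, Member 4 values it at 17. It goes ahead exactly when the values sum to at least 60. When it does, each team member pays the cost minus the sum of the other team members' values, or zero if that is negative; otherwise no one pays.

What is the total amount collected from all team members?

Total value 75 ≥ cost 60, so it is built.
Member 1: others sum to 61; max(0, 60 - 61) = 0.
Member 2: others sum to 50; max(0, 60 - 50) = 10.
Member 3: others sum to 56; max(0, 60 - 56) = 4.
Member 4: others sum to 58; max(0, 60 - 58) = 2.
Total collected = 0 + 10 + 4 + 2 = 16.

16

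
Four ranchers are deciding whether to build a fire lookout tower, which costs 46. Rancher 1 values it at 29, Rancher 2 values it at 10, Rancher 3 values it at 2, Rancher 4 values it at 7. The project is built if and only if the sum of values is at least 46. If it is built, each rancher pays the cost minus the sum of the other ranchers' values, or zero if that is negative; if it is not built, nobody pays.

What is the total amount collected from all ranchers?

40

Total value 48 ≥ cost 46, so it is built.
Rancher 1: others sum to 19; max(0, 46 - 19) = 27.
Rancher 2: others sum to 38; max(0, 46 - 38) = 8.
Rancher 3: others sum to 46; max(0, 46 - 46) = 0.
Rancher 4: others sum to 41; max(0, 46 - 41) = 5.
Total collected = 27 + 8 + 0 + 5 = 40.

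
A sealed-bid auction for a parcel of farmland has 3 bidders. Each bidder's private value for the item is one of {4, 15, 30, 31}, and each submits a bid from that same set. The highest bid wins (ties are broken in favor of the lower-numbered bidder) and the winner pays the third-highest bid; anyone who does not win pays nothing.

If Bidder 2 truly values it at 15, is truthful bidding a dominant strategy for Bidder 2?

Consider the case where Bidder 1 bids 4 and Bidder 3 bids 30.
Truthful bid 15: loses, pays 0, utility 0.
Bid 30 instead: wins, pays 4, utility 15 - 4 = 11.
Since 11 > 0, bidding 30 is strictly better here, so truthful bidding is not dominant.

No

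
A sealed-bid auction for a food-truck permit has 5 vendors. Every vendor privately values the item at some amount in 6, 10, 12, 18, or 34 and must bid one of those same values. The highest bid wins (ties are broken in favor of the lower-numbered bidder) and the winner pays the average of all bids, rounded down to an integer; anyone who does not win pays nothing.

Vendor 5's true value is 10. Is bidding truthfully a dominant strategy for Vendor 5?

Consider the case where Vendor 1 bids 6, Vendor 2 bids 6, Vendor 3 bids 6 and Vendor 4 bids 10.
Truthful bid 10: loses, pays 0, utility 0.
Bid 12 instead: wins, pays 8, utility 10 - 8 = 2.
Since 2 > 0, bidding 12 is strictly better here, so truthful bidding is not dominant.

No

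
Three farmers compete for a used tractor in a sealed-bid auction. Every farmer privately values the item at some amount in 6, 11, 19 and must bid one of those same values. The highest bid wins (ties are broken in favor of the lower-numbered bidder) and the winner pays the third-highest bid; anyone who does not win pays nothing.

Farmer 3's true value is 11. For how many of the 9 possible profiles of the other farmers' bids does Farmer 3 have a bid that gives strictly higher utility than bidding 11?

2

Others bid (6, 11): truth gives 0; bid 19 gives 5 > 0. Violating.
Others bid (11, 6): truth gives 0; bid 19 gives 5 > 0. Violating.
Others bid (6, 6): truth gives 5; no alternative beats it.
Others bid (6, 19): truth gives 0; no alternative beats it.
(Checking all 9 profiles: 2 have a profitable deviation, 7 do not.)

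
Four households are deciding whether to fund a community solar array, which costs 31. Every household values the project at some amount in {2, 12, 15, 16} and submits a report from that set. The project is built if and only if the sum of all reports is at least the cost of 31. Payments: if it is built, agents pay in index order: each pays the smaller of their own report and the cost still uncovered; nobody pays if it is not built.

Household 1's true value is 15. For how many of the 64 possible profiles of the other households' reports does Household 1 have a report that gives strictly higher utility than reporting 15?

Others report (2, 2, 15): truth gives 0; report 12 gives 3 > 0. Violating.
Others report (2, 2, 16): truth gives 0; report 12 gives 3 > 0. Violating.
Others report (2, 12, 12): truth gives 0; report 12 gives 3 > 0. Violating.
Others report (2, 12, 15): truth gives 0; report 2 gives 13 > 0. Violating.
Others report (2, 2, 2): truth gives 0; no alternative beats it.
Others report (2, 2, 12): truth gives 0; no alternative beats it.
(Checking all 64 profiles: 60 have a profitable deviation, 4 do not.)

60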